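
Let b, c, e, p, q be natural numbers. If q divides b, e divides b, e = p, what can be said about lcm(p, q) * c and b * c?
lcm(p, q) * c divides b * c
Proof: e = p and e divides b, hence p divides b. q divides b, so lcm(p, q) divides b. Then lcm(p, q) * c divides b * c.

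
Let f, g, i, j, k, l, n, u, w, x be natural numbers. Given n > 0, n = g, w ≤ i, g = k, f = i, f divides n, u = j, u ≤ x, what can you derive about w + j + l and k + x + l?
w + j + l ≤ k + x + l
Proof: n = g and g = k, so n = k. Since f = i and f divides n, i divides n. Since n > 0, i ≤ n. Since n = k, i ≤ k. Since w ≤ i, w ≤ k. u = j and u ≤ x, so j ≤ x. Since w ≤ k, w + j ≤ k + x. Then w + j + l ≤ k + x + l.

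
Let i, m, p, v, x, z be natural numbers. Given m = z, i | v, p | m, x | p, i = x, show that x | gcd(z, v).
x | p and p | m, hence x | m. Since m = z, x | z. i = x and i | v, so x | v. From x | z, x | gcd(z, v).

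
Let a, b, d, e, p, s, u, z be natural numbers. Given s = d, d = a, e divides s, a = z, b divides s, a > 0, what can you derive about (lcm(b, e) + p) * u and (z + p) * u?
(lcm(b, e) + p) * u ≤ (z + p) * u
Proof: s = d and d = a, hence s = a. b divides s and e divides s, thus lcm(b, e) divides s. Since s = a, lcm(b, e) divides a. a > 0, so lcm(b, e) ≤ a. Since a = z, lcm(b, e) ≤ z. Then lcm(b, e) + p ≤ z + p. By multiplying by a non-negative, (lcm(b, e) + p) * u ≤ (z + p) * u.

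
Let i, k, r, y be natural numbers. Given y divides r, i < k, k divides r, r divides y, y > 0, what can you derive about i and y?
i < y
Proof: Because r divides y and y divides r, r = y. k divides r, so k divides y. Since y > 0, k ≤ y. Since i < k, i < y.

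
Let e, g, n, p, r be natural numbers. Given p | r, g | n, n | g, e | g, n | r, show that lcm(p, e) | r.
g | n and n | g, so g = n. From e | g, e | n. n | r, so e | r. Since p | r, lcm(p, e) | r.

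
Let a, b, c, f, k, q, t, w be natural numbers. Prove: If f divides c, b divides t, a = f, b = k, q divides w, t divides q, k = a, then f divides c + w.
k = a and a = f, so k = f. From b = k and b divides t, k divides t. Since t divides q, k divides q. Since q divides w, k divides w. Since k = f, f divides w. f divides c, so f divides c + w.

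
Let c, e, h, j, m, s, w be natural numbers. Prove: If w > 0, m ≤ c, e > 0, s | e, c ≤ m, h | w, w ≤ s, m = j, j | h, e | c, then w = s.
s | e and e > 0, therefore s ≤ e. c ≤ m and m ≤ c, so c = m. Since e | c, e | m. m = j, so e | j. j | h and h | w, hence j | w. Since e | j, e | w. Since w > 0, e ≤ w. s ≤ e, so s ≤ w. w ≤ s, so s = w. Then w = s.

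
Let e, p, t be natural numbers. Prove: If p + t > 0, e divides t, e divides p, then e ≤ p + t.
e divides p and e divides t, therefore e divides p + t. Since p + t > 0, e ≤ p + t.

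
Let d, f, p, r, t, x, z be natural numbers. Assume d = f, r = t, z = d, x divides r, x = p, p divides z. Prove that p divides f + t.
Since z = d and d = f, z = f. p divides z, so p divides f. From r = t and x divides r, x divides t. x = p, so p divides t. Because p divides f, p divides f + t.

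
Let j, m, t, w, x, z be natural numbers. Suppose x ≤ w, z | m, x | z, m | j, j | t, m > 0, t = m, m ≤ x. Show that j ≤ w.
From x | z and z | m, x | m. m > 0, so x ≤ m. Since m ≤ x, x = m. Since t = m and j | t, j | m. m | j, so m = j. x = m, so x = j. Since x ≤ w, j ≤ w.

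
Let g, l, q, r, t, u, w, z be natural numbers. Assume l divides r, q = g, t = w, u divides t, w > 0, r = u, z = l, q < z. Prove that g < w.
Because z = l and q < z, q < l. r = u and l divides r, so l divides u. t = w and u divides t, hence u divides w. l divides u, so l divides w. Since w > 0, l ≤ w. q < l, so q < w. Because q = g, g < w.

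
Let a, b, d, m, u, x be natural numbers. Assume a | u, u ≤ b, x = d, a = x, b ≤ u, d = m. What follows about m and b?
m | b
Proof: Because a = x and x = d, a = d. From d = m, a = m. u ≤ b and b ≤ u, therefore u = b. a | u, so a | b. a = m, so m | b.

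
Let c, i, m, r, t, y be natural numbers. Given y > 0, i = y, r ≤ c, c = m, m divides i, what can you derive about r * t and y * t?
r * t ≤ y * t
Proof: c = m and r ≤ c, hence r ≤ m. Because i = y and m divides i, m divides y. Since y > 0, m ≤ y. Since r ≤ m, r ≤ y. By multiplying by a non-negative, r * t ≤ y * t.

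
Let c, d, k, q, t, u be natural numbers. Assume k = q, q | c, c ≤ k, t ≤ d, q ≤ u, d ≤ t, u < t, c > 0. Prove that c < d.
Since q | c and c > 0, q ≤ c. k = q and c ≤ k, hence c ≤ q. q ≤ c, so q = c. t ≤ d and d ≤ t, hence t = d. From q ≤ u and u < t, q < t. t = d, so q < d. Because q = c, c < d.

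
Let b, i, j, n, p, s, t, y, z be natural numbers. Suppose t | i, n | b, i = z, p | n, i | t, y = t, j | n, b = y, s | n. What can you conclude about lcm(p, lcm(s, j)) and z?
lcm(p, lcm(s, j)) | z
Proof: s | n and j | n, so lcm(s, j) | n. Since p | n, lcm(p, lcm(s, j)) | n. t | i and i | t, hence t = i. Since y = t, y = i. From i = z, y = z. Since b = y and n | b, n | y. y = z, so n | z. lcm(p, lcm(s, j)) | n, so lcm(p, lcm(s, j)) | z.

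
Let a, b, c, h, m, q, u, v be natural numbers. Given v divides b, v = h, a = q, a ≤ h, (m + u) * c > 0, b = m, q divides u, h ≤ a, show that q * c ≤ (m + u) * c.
h ≤ a and a ≤ h, thus h = a. a = q, so h = q. v = h and v divides b, thus h divides b. b = m, so h divides m. Since h = q, q divides m. q divides u, so q divides m + u. Then q * c divides (m + u) * c. Since (m + u) * c > 0, q * c ≤ (m + u) * c.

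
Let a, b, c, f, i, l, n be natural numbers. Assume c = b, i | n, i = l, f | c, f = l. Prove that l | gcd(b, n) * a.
Because c = b and f | c, f | b. Since f = l, l | b. i = l and i | n, thus l | n. Since l | b, l | gcd(b, n). Then l | gcd(b, n) * a.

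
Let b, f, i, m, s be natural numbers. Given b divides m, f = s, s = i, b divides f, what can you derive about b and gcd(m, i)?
b divides gcd(m, i)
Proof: f = s and s = i, hence f = i. Because b divides f, b divides i. Since b divides m, b divides gcd(m, i).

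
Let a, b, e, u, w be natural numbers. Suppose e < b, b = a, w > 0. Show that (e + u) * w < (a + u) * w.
From b = a and e < b, e < a. Then e + u < a + u. w > 0, so (e + u) * w < (a + u) * w.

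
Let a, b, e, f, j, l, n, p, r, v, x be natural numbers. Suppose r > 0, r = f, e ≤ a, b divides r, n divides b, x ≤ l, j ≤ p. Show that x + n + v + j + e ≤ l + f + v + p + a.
n divides b and b divides r, so n divides r. r > 0, so n ≤ r. Since r = f, n ≤ f. x ≤ l, so x + n ≤ l + f. Then x + n + v ≤ l + f + v. Because j ≤ p and e ≤ a, j + e ≤ p + a. From x + n + v ≤ l + f + v, x + n + v + j + e ≤ l + f + v + p + a.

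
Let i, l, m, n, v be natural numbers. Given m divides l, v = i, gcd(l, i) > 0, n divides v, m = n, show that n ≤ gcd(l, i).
m = n and m divides l, hence n divides l. v = i and n divides v, so n divides i. Since n divides l, n divides gcd(l, i). Because gcd(l, i) > 0, n ≤ gcd(l, i).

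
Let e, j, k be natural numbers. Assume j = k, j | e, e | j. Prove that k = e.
Since e | j and j | e, e = j. j = k, so e = k. Then k = e.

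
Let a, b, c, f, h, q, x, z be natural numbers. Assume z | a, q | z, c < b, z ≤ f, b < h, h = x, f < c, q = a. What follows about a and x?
a < x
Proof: From q = a and q | z, a | z. Since z | a, z = a. f < c and c < b, hence f < b. From h = x and b < h, b < x. f < b, so f < x. Since z ≤ f, z < x. z = a, so a < x.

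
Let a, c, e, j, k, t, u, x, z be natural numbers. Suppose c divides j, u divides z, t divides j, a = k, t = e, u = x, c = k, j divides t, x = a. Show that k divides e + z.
From j divides t and t divides j, j = t. Since t = e, j = e. Since c = k and c divides j, k divides j. j = e, so k divides e. Since u = x and x = a, u = a. Since a = k, u = k. u divides z, so k divides z. Since k divides e, k divides e + z.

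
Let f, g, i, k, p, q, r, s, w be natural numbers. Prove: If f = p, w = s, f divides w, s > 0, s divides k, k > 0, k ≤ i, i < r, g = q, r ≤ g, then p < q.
Since w = s and f divides w, f divides s. Since s > 0, f ≤ s. Since s divides k and k > 0, s ≤ k. Since f ≤ s, f ≤ k. From k ≤ i and i < r, k < r. g = q and r ≤ g, thus r ≤ q. Since k < r, k < q. f ≤ k, so f < q. Since f = p, p < q.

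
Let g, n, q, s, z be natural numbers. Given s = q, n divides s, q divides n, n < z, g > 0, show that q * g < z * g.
s = q and n divides s, hence n divides q. q divides n, so n = q. n < z, so q < z. Since g > 0, by multiplying by a positive, q * g < z * g.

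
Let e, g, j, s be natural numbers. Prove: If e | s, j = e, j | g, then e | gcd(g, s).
j = e and j | g, therefore e | g. Since e | s, e | gcd(g, s).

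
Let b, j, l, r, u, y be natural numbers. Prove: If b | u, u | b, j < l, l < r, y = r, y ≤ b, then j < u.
Because b | u and u | b, b = u. y = r and y ≤ b, thus r ≤ b. Since l < r, l < b. From j < l, j < b. Since b = u, j < u.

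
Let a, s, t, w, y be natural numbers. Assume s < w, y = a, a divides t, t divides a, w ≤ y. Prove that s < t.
From a divides t and t divides a, a = t. Since y = a, y = t. Since w ≤ y, w ≤ t. s < w, so s < t.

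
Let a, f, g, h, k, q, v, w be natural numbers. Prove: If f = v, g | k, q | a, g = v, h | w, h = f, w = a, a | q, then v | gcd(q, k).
Since a | q and q | a, a = q. Since h = f and f = v, h = v. w = a and h | w, hence h | a. Since h = v, v | a. From a = q, v | q. Since g = v and g | k, v | k. v | q, so v | gcd(q, k).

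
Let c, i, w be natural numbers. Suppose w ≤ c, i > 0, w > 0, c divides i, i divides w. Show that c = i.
Because c divides i and i > 0, c ≤ i. i divides w and w > 0, so i ≤ w. w ≤ c, so i ≤ c. Since c ≤ i, c = i.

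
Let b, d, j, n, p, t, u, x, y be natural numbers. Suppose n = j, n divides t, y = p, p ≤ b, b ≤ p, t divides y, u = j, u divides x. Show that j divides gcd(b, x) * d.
n = j and n divides t, so j divides t. p ≤ b and b ≤ p, so p = b. y = p, so y = b. Since t divides y, t divides b. Since j divides t, j divides b. From u = j and u divides x, j divides x. Since j divides b, j divides gcd(b, x). Then j divides gcd(b, x) * d.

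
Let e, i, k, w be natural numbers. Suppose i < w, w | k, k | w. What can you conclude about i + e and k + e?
i + e < k + e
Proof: Because w | k and k | w, w = k. Since i < w, i < k. Then i + e < k + e.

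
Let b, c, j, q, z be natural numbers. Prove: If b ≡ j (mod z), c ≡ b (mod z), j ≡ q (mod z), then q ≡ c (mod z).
From c ≡ b (mod z) and b ≡ j (mod z), c ≡ j (mod z). Since j ≡ q (mod z), c ≡ q (mod z). Then q ≡ c (mod z).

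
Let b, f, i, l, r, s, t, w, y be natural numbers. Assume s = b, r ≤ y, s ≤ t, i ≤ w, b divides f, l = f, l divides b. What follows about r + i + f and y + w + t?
r + i + f ≤ y + w + t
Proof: r ≤ y and i ≤ w, therefore r + i ≤ y + w. From l = f and l divides b, f divides b. b divides f, so b = f. Since s = b, s = f. s ≤ t, so f ≤ t. Since r + i ≤ y + w, r + i + f ≤ y + w + t.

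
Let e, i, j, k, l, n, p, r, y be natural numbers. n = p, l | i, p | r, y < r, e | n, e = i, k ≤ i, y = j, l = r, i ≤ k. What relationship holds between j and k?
j < k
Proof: l = r and l | i, thus r | i. n = p and e | n, so e | p. Since e = i, i | p. p | r, so i | r. r | i, so r = i. i ≤ k and k ≤ i, hence i = k. r = i, so r = k. y = j and y < r, thus j < r. r = k, so j < k.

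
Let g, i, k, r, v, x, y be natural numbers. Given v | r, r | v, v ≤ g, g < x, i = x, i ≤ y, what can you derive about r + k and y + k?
r + k < y + k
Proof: Because v | r and r | v, v = r. From v ≤ g and g < x, v < x. Since v = r, r < x. From i = x and i ≤ y, x ≤ y. Because r < x, r < y. Then r + k < y + k.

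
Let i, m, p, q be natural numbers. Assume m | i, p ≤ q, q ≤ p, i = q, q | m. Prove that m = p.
i = q and m | i, thus m | q. q | m, so m = q. From q ≤ p and p ≤ q, q = p. m = q, so m = p.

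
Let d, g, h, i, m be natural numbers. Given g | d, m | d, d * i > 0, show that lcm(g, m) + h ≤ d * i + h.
g | d and m | d, therefore lcm(g, m) | d. Then lcm(g, m) | d * i. Since d * i > 0, lcm(g, m) ≤ d * i. Then lcm(g, m) + h ≤ d * i + h.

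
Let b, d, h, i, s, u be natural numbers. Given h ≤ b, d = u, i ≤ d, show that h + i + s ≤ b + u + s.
d = u and i ≤ d, hence i ≤ u. Since h ≤ b, h + i ≤ b + u. Then h + i + s ≤ b + u + s.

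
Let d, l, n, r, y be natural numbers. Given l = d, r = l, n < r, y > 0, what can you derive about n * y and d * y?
n * y < d * y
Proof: Because r = l and l = d, r = d. n < r, so n < d. Since y > 0, n * y < d * y.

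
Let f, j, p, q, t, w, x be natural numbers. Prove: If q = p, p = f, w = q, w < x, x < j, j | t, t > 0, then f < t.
q = p and p = f, so q = f. w = q and w < x, hence q < x. Since x < j, q < j. Since q = f, f < j. j | t and t > 0, thus j ≤ t. Since f < j, f < t.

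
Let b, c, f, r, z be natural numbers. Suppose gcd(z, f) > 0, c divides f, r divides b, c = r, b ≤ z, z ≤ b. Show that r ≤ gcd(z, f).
From b ≤ z and z ≤ b, b = z. Since r divides b, r divides z. Since c = r and c divides f, r divides f. Since r divides z, r divides gcd(z, f). gcd(z, f) > 0, so r ≤ gcd(z, f).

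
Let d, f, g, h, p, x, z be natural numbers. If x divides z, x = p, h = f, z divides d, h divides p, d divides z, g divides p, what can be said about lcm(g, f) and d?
lcm(g, f) divides d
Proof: Because z divides d and d divides z, z = d. From h = f and h divides p, f divides p. g divides p, so lcm(g, f) divides p. Because x = p and x divides z, p divides z. Since lcm(g, f) divides p, lcm(g, f) divides z. z = d, so lcm(g, f) divides d.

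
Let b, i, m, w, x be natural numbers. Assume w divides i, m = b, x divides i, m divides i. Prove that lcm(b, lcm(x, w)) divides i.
m = b and m divides i, therefore b divides i. x divides i and w divides i, so lcm(x, w) divides i. b divides i, so lcm(b, lcm(x, w)) divides i.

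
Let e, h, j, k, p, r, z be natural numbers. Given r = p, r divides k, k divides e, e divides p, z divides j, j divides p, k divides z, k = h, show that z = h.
r = p and r divides k, therefore p divides k. k divides e and e divides p, hence k divides p. p divides k, so p = k. z divides j and j divides p, so z divides p. p = k, so z divides k. k divides z, so z = k. k = h, so z = h.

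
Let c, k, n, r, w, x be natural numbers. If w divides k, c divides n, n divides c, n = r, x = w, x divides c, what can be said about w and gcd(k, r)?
w divides gcd(k, r)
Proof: c divides n and n divides c, so c = n. n = r, so c = r. x = w and x divides c, hence w divides c. Since c = r, w divides r. w divides k, so w divides gcd(k, r).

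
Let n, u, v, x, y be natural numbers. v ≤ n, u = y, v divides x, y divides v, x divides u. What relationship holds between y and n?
y ≤ n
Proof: u = y and x divides u, hence x divides y. Since v divides x, v divides y. y divides v, so v = y. Because v ≤ n, y ≤ n.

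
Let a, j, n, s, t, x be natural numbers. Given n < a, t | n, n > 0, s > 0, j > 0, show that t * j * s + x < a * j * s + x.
t | n and n > 0, hence t ≤ n. Since n < a, t < a. Since j > 0, t * j < a * j. Since s > 0, t * j * s < a * j * s. Then t * j * s + x < a * j * s + x.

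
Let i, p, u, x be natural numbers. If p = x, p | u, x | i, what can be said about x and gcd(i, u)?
x | gcd(i, u)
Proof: Because p = x and p | u, x | u. x | i, so x | gcd(i, u).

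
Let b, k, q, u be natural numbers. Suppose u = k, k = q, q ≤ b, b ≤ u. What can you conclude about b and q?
b = q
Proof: u = k and k = q, therefore u = q. b ≤ u, so b ≤ q. Because q ≤ b, b = q.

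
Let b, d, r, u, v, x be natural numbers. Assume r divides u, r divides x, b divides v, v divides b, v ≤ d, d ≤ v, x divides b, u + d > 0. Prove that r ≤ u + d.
b divides v and v divides b, therefore b = v. v ≤ d and d ≤ v, thus v = d. From b = v, b = d. x divides b, so x divides d. Since r divides x, r divides d. Since r divides u, r divides u + d. Because u + d > 0, r ≤ u + d.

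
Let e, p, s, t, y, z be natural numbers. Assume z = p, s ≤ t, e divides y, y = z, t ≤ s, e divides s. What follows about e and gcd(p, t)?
e divides gcd(p, t)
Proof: y = z and z = p, thus y = p. Since e divides y, e divides p. s ≤ t and t ≤ s, so s = t. Since e divides s, e divides t. Since e divides p, e divides gcd(p, t).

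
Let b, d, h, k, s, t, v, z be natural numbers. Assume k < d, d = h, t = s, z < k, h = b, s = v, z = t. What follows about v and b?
v < b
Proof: Since t = s and s = v, t = v. Because z = t and z < k, t < k. t = v, so v < k. d = h and k < d, therefore k < h. Since h = b, k < b. v < k, so v < b.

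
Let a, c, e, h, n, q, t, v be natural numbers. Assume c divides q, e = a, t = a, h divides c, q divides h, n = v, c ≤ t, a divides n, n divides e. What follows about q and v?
q ≤ v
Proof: e = a and n divides e, hence n divides a. a divides n, so a = n. n = v, so a = v. q divides h and h divides c, so q divides c. Since c divides q, c = q. t = a and c ≤ t, so c ≤ a. c = q, so q ≤ a. a = v, so q ≤ v.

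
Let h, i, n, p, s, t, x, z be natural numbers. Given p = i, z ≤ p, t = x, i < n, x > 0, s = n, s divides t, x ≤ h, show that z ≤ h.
Because p = i and z ≤ p, z ≤ i. From t = x and s divides t, s divides x. From x > 0, s ≤ x. s = n, so n ≤ x. Since x ≤ h, n ≤ h. i < n, so i < h. Since z ≤ i, z < h. Then z ≤ h.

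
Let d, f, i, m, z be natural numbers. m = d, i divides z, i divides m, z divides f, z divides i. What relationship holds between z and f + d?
z divides f + d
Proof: i divides z and z divides i, so i = z. Since i divides m, z divides m. Since m = d, z divides d. Since z divides f, z divides f + d.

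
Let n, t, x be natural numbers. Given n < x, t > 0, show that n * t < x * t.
n < x and t > 0. By multiplying by a positive, n * t < x * t.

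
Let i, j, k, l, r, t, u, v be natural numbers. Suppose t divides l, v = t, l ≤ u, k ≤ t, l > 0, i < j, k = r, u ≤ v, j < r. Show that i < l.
i < j and j < r, so i < r. Since t divides l and l > 0, t ≤ l. v = t and u ≤ v, thus u ≤ t. l ≤ u, so l ≤ t. Since t ≤ l, t = l. Because k = r and k ≤ t, r ≤ t. Since t = l, r ≤ l. Because i < r, i < l.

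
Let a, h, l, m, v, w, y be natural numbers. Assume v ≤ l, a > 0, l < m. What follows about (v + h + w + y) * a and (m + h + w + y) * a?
(v + h + w + y) * a < (m + h + w + y) * a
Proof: v ≤ l and l < m, hence v < m. Then v + h < m + h. Then v + h + w < m + h + w. Then v + h + w + y < m + h + w + y. Since a > 0, by multiplying by a positive, (v + h + w + y) * a < (m + h + w + y) * a.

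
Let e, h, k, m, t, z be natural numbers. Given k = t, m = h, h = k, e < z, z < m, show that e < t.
m = h and h = k, hence m = k. e < z and z < m, therefore e < m. m = k, so e < k. k = t, so e < t.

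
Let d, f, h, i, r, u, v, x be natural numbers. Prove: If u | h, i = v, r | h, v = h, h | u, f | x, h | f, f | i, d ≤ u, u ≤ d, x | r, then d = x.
d ≤ u and u ≤ d, therefore d = u. Because u | h and h | u, u = h. Since d = u, d = h. From i = v and f | i, f | v. v = h, so f | h. h | f, so f = h. f | x, so h | x. From x | r and r | h, x | h. h | x, so h = x. d = h, so d = x.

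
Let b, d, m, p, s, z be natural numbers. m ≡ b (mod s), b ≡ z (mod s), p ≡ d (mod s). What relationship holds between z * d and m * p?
z * d ≡ m * p (mod s)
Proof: m ≡ b (mod s) and b ≡ z (mod s), so m ≡ z (mod s). p ≡ d (mod s), so m * p ≡ z * d (mod s). Then z * d ≡ m * p (mod s).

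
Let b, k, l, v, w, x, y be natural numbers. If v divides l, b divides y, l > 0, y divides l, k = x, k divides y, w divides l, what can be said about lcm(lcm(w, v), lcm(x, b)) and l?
lcm(lcm(w, v), lcm(x, b)) ≤ l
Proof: Because w divides l and v divides l, lcm(w, v) divides l. From k = x and k divides y, x divides y. Since b divides y, lcm(x, b) divides y. Since y divides l, lcm(x, b) divides l. lcm(w, v) divides l, so lcm(lcm(w, v), lcm(x, b)) divides l. From l > 0, lcm(lcm(w, v), lcm(x, b)) ≤ l.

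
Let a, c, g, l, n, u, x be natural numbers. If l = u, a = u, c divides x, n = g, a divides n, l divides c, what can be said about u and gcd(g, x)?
u divides gcd(g, x)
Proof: n = g and a divides n, thus a divides g. Since a = u, u divides g. Because l = u and l divides c, u divides c. Because c divides x, u divides x. Since u divides g, u divides gcd(g, x).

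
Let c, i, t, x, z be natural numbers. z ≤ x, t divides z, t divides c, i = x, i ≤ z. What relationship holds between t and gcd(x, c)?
t divides gcd(x, c)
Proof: Because i = x and i ≤ z, x ≤ z. z ≤ x, so z = x. t divides z, so t divides x. t divides c, so t divides gcd(x, c).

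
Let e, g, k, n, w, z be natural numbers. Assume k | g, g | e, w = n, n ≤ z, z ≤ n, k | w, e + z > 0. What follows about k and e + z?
k ≤ e + z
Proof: Because k | g and g | e, k | e. n ≤ z and z ≤ n, so n = z. w = n, so w = z. Since k | w, k | z. From k | e, k | e + z. Since e + z > 0, k ≤ e + z.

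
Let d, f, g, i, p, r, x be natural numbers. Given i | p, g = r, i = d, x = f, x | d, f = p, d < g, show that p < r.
Since i = d and i | p, d | p. Because x = f and f = p, x = p. x | d, so p | d. Since d | p, d = p. g = r and d < g, therefore d < r. d = p, so p < r.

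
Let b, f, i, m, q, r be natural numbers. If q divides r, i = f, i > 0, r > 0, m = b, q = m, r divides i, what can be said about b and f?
b ≤ f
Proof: q = m and q divides r, so m divides r. Since r > 0, m ≤ r. m = b, so b ≤ r. r divides i and i > 0, hence r ≤ i. Since b ≤ r, b ≤ i. Since i = f, b ≤ f.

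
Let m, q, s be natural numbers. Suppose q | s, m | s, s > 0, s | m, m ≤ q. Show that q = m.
Because s | m and m | s, s = m. q | s and s > 0, thus q ≤ s. From s = m, q ≤ m. Since m ≤ q, m = q. Then q = m.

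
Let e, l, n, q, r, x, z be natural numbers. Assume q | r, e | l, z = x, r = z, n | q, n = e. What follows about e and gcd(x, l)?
e | gcd(x, l)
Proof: n = e and n | q, therefore e | q. r = z and q | r, so q | z. z = x, so q | x. e | q, so e | x. From e | l, e | gcd(x, l).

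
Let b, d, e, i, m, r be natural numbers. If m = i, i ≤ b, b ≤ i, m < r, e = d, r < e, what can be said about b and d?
b < d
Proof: Since i ≤ b and b ≤ i, i = b. m = i, so m = b. Since m < r, b < r. e = d and r < e, therefore r < d. Since b < r, b < d.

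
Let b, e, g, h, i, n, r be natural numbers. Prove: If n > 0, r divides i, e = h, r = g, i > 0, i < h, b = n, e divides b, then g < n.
r divides i and i > 0, hence r ≤ i. i < h, so r < h. b = n and e divides b, thus e divides n. Since e = h, h divides n. Because n > 0, h ≤ n. Since r < h, r < n. r = g, so g < n.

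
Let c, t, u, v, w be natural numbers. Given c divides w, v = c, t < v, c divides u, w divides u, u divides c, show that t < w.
u divides c and c divides u, so u = c. Since w divides u, w divides c. c divides w, so c = w. Since v = c and t < v, t < c. Since c = w, t < w.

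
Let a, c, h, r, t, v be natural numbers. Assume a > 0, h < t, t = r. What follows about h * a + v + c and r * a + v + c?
h * a + v + c < r * a + v + c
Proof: t = r and h < t, therefore h < r. a > 0, so h * a < r * a. Then h * a + v < r * a + v. Then h * a + v + c < r * a + v + c.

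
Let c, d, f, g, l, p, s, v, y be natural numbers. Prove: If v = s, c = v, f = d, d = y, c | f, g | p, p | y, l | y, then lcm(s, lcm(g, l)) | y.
f = d and d = y, thus f = y. Since c | f, c | y. Because c = v, v | y. Since v = s, s | y. Since g | p and p | y, g | y. Because l | y, lcm(g, l) | y. Because s | y, lcm(s, lcm(g, l)) | y.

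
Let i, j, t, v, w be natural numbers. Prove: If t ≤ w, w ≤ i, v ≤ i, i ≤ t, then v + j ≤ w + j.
Because i ≤ t and t ≤ w, i ≤ w. w ≤ i, so i = w. Because v ≤ i, v ≤ w. Then v + j ≤ w + j.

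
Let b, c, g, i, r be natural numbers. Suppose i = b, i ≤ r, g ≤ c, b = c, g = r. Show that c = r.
i = b and b = c, hence i = c. Since i ≤ r, c ≤ r. Since g = r and g ≤ c, r ≤ c. Since c ≤ r, c = r.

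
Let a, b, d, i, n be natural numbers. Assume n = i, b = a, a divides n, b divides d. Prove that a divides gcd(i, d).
n = i and a divides n, therefore a divides i. b = a and b divides d, thus a divides d. Since a divides i, a divides gcd(i, d).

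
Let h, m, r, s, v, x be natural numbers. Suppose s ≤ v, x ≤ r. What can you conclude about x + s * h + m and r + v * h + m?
x + s * h + m ≤ r + v * h + m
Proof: s ≤ v, hence s * h ≤ v * h. Since x ≤ r, x + s * h ≤ r + v * h. Then x + s * h + m ≤ r + v * h + m.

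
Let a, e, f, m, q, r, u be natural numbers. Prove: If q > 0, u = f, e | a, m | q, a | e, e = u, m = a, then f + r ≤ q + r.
Since a | e and e | a, a = e. e = u, so a = u. Since u = f, a = f. From m = a and m | q, a | q. Since q > 0, a ≤ q. Since a = f, f ≤ q. Then f + r ≤ q + r.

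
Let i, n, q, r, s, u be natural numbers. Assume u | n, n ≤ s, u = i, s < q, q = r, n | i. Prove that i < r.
u = i and u | n, hence i | n. From n | i, n = i. Since n ≤ s and s < q, n < q. q = r, so n < r. n = i, so i < r.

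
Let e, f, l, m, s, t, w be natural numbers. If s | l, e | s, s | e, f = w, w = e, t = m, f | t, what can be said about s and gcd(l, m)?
s | gcd(l, m)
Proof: e | s and s | e, so e = s. f = w and w = e, so f = e. From t = m and f | t, f | m. Since f = e, e | m. e = s, so s | m. Because s | l, s | gcd(l, m).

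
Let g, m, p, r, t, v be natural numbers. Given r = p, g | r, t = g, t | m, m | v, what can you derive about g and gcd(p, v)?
g | gcd(p, v)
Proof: From r = p and g | r, g | p. Since t | m and m | v, t | v. t = g, so g | v. g | p, so g | gcd(p, v).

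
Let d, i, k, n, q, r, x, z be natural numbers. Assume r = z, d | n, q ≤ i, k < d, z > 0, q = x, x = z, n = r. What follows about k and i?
k < i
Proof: n = r and r = z, hence n = z. d | n, so d | z. Because z > 0, d ≤ z. k < d, so k < z. Since q = x and x = z, q = z. q ≤ i, so z ≤ i. Because k < z, k < i.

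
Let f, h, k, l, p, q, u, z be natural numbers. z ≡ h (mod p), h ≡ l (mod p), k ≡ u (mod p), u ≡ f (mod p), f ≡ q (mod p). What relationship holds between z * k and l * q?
z * k ≡ l * q (mod p)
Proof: Since z ≡ h (mod p) and h ≡ l (mod p), z ≡ l (mod p). Since k ≡ u (mod p) and u ≡ f (mod p), k ≡ f (mod p). Since f ≡ q (mod p), k ≡ q (mod p). From z ≡ l (mod p), by multiplying congruences, z * k ≡ l * q (mod p).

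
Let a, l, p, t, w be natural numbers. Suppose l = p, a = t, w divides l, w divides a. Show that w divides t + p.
a = t and w divides a, hence w divides t. l = p and w divides l, so w divides p. From w divides t, w divides t + p.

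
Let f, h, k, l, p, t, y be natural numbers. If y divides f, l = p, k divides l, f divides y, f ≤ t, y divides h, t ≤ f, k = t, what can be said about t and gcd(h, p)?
t divides gcd(h, p)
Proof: y divides f and f divides y, so y = f. Since f ≤ t and t ≤ f, f = t. y = f, so y = t. From y divides h, t divides h. From k = t and k divides l, t divides l. l = p, so t divides p. t divides h, so t divides gcd(h, p).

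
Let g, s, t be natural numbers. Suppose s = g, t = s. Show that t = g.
t = s and s = g. By transitivity, t = g.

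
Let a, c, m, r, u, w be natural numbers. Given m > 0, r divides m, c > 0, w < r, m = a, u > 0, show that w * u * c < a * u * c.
Because r divides m and m > 0, r ≤ m. Because w < r, w < m. m = a, so w < a. Since u > 0, by multiplying by a positive, w * u < a * u. Combining with c > 0, by multiplying by a positive, w * u * c < a * u * c.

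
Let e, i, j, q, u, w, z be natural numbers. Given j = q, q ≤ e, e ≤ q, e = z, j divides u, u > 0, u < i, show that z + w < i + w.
Since q ≤ e and e ≤ q, q = e. Since j = q, j = e. e = z, so j = z. j divides u and u > 0, thus j ≤ u. Since u < i, j < i. Because j = z, z < i. Then z + w < i + w.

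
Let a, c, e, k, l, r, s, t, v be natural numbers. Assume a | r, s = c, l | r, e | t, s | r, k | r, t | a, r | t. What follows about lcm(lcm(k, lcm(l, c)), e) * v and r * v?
lcm(lcm(k, lcm(l, c)), e) * v | r * v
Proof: s = c and s | r, hence c | r. Since l | r, lcm(l, c) | r. k | r, so lcm(k, lcm(l, c)) | r. t | a and a | r, therefore t | r. r | t, so t = r. Since e | t, e | r. Because lcm(k, lcm(l, c)) | r, lcm(lcm(k, lcm(l, c)), e) | r. Then lcm(lcm(k, lcm(l, c)), e) * v | r * v.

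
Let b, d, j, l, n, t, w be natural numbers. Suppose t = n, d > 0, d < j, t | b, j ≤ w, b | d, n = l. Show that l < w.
t | b and b | d, hence t | d. Since t = n, n | d. Since d > 0, n ≤ d. Since n = l, l ≤ d. d < j and j ≤ w, therefore d < w. Since l ≤ d, l < w.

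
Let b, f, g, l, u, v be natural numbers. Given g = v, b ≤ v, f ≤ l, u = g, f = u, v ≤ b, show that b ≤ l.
From v ≤ b and b ≤ v, v = b. From f = u and u = g, f = g. Since g = v, f = v. f ≤ l, so v ≤ l. v = b, so b ≤ l.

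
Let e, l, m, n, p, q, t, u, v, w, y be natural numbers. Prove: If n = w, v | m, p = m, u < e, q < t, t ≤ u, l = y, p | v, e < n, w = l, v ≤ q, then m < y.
Because p = m and p | v, m | v. Since v | m, v = m. w = l and l = y, so w = y. q < t and t ≤ u, thus q < u. Since u < e, q < e. e < n, so q < n. Since n = w, q < w. v ≤ q, so v < w. w = y, so v < y. Since v = m, m < y.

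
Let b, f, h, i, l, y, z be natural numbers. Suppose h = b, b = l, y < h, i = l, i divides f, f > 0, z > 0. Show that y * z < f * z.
From h = b and b = l, h = l. Since y < h, y < l. i = l and i divides f, hence l divides f. f > 0, so l ≤ f. Since y < l, y < f. Combining with z > 0, by multiplying by a positive, y * z < f * z.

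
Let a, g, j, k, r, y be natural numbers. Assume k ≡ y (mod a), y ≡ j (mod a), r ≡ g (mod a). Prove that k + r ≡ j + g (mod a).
k ≡ y (mod a) and y ≡ j (mod a), therefore k ≡ j (mod a). Using r ≡ g (mod a), by adding congruences, k + r ≡ j + g (mod a).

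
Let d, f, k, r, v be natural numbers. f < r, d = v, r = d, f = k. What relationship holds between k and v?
k < v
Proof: r = d and d = v, thus r = v. f < r, so f < v. f = k, so k < v.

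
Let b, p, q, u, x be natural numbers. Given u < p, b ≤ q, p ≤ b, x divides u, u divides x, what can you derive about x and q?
x < q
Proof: Since u divides x and x divides u, u = x. u < p, so x < p. Because p ≤ b and b ≤ q, p ≤ q. Because x < p, x < q.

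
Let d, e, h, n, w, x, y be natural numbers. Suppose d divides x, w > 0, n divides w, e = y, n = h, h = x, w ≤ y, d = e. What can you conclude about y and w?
y = w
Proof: Because d = e and d divides x, e divides x. n = h and h = x, hence n = x. n divides w, so x divides w. Since e divides x, e divides w. w > 0, so e ≤ w. Since e = y, y ≤ w. w ≤ y, so y = w.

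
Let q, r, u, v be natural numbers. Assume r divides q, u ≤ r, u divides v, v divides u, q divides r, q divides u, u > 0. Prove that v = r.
v divides u and u divides v, hence v = u. q divides r and r divides q, hence q = r. q divides u, so r divides u. u > 0, so r ≤ u. Since u ≤ r, u = r. v = u, so v = r.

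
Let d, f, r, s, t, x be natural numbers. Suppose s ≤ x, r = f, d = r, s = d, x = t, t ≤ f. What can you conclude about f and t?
f = t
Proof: s = d and d = r, therefore s = r. Since r = f, s = f. x = t and s ≤ x, so s ≤ t. From s = f, f ≤ t. t ≤ f, so f = t.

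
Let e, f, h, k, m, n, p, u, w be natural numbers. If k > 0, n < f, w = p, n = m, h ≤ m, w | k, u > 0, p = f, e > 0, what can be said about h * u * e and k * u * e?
h * u * e < k * u * e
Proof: n = m and n < f, thus m < f. Since h ≤ m, h < f. Since w = p and p = f, w = f. Because w | k, f | k. k > 0, so f ≤ k. h < f, so h < k. Since u > 0, h * u < k * u. Since e > 0, h * u * e < k * u * e.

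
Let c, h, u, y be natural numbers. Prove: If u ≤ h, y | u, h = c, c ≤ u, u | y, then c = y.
Because h = c and u ≤ h, u ≤ c. Since c ≤ u, c = u. u | y and y | u, therefore u = y. c = u, so c = y.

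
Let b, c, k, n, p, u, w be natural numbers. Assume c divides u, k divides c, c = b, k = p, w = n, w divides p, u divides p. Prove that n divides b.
k = p and k divides c, hence p divides c. c divides u and u divides p, therefore c divides p. p divides c, so p = c. c = b, so p = b. w divides p, so w divides b. w = n, so n divides b.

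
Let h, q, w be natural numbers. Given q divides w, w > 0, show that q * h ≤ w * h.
Because q divides w and w > 0, q ≤ w. By multiplying by a non-negative, q * h ≤ w * h.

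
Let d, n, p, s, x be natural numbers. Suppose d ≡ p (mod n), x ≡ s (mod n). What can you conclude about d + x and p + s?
d + x ≡ p + s (mod n)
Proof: d ≡ p (mod n) and x ≡ s (mod n). By adding congruences, d + x ≡ p + s (mod n).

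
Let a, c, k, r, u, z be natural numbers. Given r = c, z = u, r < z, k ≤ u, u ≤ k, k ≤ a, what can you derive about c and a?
c < a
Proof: z = u and r < z, so r < u. k ≤ u and u ≤ k, therefore k = u. Since k ≤ a, u ≤ a. r < u, so r < a. Since r = c, c < a.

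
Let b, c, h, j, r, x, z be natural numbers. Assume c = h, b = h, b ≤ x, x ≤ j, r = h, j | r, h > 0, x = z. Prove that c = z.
b = h and b ≤ x, thus h ≤ x. Because r = h and j | r, j | h. Since h > 0, j ≤ h. Since x ≤ j, x ≤ h. h ≤ x, so h = x. Since c = h, c = x. Since x = z, c = z.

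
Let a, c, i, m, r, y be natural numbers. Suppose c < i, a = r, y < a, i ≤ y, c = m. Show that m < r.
From c < i and i ≤ y, c < y. Since c = m, m < y. a = r and y < a, so y < r. Since m < y, m < r.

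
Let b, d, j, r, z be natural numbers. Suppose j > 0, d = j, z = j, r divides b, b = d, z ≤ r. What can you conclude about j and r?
j = r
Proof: From z = j and z ≤ r, j ≤ r. From b = d and d = j, b = j. r divides b, so r divides j. j > 0, so r ≤ j. j ≤ r, so j = r.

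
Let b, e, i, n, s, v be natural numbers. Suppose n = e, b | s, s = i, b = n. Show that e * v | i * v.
Since b = n and b | s, n | s. Since s = i, n | i. From n = e, e | i. Then e * v | i * v.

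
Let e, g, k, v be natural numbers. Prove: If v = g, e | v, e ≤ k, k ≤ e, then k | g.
From e ≤ k and k ≤ e, e = k. v = g and e | v, therefore e | g. e = k, so k | g.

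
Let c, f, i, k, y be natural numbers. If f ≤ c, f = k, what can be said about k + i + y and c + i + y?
k + i + y ≤ c + i + y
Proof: From f = k and f ≤ c, k ≤ c. Then k + i ≤ c + i. Then k + i + y ≤ c + i + y.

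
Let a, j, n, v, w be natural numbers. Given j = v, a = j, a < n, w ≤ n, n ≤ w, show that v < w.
a = j and j = v, so a = v. n ≤ w and w ≤ n, hence n = w. a < n, so a < w. Since a = v, v < w.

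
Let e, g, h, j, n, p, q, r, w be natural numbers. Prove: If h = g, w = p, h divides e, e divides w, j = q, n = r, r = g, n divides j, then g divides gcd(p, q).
h divides e and e divides w, so h divides w. w = p, so h divides p. h = g, so g divides p. Because n = r and r = g, n = g. From n divides j, g divides j. j = q, so g divides q. g divides p, so g divides gcd(p, q).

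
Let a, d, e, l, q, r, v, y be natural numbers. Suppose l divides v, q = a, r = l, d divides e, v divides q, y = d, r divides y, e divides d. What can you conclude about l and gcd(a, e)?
l divides gcd(a, e)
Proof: q = a and v divides q, so v divides a. l divides v, so l divides a. d divides e and e divides d, hence d = e. y = d, so y = e. r = l and r divides y, therefore l divides y. Since y = e, l divides e. Because l divides a, l divides gcd(a, e).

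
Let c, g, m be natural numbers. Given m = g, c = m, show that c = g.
c = m and m = g. By transitivity, c = g.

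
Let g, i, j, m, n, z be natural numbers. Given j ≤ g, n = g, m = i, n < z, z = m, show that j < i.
From z = m and m = i, z = i. Since n = g and n < z, g < z. Since j ≤ g, j < z. Since z = i, j < i.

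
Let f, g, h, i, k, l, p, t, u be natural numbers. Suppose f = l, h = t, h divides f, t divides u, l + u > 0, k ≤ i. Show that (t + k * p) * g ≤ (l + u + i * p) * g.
h = t and h divides f, therefore t divides f. f = l, so t divides l. t divides u, so t divides l + u. Since l + u > 0, t ≤ l + u. k ≤ i. By multiplying by a non-negative, k * p ≤ i * p. t ≤ l + u, so t + k * p ≤ l + u + i * p. By multiplying by a non-negative, (t + k * p) * g ≤ (l + u + i * p) * g.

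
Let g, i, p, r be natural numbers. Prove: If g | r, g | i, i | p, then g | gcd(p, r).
g | i and i | p, therefore g | p. g | r, so g | gcd(p, r).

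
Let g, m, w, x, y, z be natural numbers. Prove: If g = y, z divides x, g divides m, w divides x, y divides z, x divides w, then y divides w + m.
From x divides w and w divides x, x = w. Since y divides z and z divides x, y divides x. x = w, so y divides w. g = y and g divides m, hence y divides m. Because y divides w, y divides w + m.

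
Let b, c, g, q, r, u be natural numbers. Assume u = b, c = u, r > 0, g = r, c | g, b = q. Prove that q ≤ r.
Since u = b and b = q, u = q. c = u and c | g, thus u | g. Since g = r, u | r. r > 0, so u ≤ r. u = q, so q ≤ r.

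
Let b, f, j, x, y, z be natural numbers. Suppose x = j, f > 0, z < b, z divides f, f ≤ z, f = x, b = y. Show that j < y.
z divides f and f > 0, so z ≤ f. f ≤ z, so z = f. f = x, so z = x. From x = j, z = j. b = y and z < b, thus z < y. z = j, so j < y.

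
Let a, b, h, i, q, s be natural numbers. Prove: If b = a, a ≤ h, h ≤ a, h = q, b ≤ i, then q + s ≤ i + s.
a ≤ h and h ≤ a, thus a = h. b = a, so b = h. h = q, so b = q. b ≤ i, so q ≤ i. Then q + s ≤ i + s.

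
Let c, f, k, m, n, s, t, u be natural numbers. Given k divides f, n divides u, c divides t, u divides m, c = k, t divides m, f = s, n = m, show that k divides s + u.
f = s and k divides f, therefore k divides s. n = m and n divides u, thus m divides u. u divides m, so m = u. Since t divides m, t divides u. c divides t, so c divides u. c = k, so k divides u. k divides s, so k divides s + u.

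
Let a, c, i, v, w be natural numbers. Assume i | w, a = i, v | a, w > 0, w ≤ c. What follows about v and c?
v ≤ c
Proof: From a = i and v | a, v | i. From i | w, v | w. w > 0, so v ≤ w. Since w ≤ c, v ≤ c.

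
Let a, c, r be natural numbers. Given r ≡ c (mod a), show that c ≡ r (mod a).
r ≡ c (mod a). By symmetry, c ≡ r (mod a).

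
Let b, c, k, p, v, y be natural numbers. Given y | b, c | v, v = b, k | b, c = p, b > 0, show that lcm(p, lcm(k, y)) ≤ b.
c = p and c | v, hence p | v. v = b, so p | b. k | b and y | b, therefore lcm(k, y) | b. p | b, so lcm(p, lcm(k, y)) | b. Since b > 0, lcm(p, lcm(k, y)) ≤ b.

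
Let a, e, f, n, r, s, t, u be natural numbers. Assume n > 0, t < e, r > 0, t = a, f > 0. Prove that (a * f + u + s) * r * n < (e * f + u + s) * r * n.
From t = a and t < e, a < e. Since f > 0, by multiplying by a positive, a * f < e * f. Then a * f + u < e * f + u. Then a * f + u + s < e * f + u + s. Since r > 0, by multiplying by a positive, (a * f + u + s) * r < (e * f + u + s) * r. Using n > 0 and multiplying by a positive, (a * f + u + s) * r * n < (e * f + u + s) * r * n.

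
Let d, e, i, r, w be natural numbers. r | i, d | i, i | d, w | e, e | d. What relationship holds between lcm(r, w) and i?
lcm(r, w) | i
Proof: d | i and i | d, thus d = i. w | e and e | d, therefore w | d. d = i, so w | i. From r | i, lcm(r, w) | i.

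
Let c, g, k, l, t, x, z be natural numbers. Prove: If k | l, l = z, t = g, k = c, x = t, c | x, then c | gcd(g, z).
From x = t and t = g, x = g. Since c | x, c | g. l = z and k | l, hence k | z. k = c, so c | z. c | g, so c | gcd(g, z).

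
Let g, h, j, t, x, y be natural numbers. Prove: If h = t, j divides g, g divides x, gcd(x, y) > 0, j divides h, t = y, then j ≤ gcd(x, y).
j divides g and g divides x, hence j divides x. Since h = t and t = y, h = y. j divides h, so j divides y. Since j divides x, j divides gcd(x, y). Since gcd(x, y) > 0, j ≤ gcd(x, y).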